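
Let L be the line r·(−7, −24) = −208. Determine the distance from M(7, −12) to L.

d = |(-7)·7 + (-24)·(-12) − (-208)| / √(49 + 576) = |447|/25 = 447/25.

447/25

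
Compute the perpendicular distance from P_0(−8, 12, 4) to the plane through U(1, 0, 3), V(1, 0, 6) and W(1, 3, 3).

UV = (0, 0, 3) and UW = (0, 3, 0), so a normal is n = UV × UW = (−9, 0, 0).
n = (−9, 0, 0); n·P − (-9) = 81; |n| = 9; distance = 81/9 = 9.

9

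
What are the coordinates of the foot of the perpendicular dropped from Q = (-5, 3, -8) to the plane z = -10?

n = (0, 0, 1), |n|² = 1, and n·Q − (-10) = 2.
t = 2/1 = 2, so the foot is Q − t·n = (-5, 3, -8) − 2·(0, 0, 1) = (-5, 3, -10).

(-5, 3, -10)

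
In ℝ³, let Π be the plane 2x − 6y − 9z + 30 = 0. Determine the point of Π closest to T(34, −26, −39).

n = (2, −6, −9), |n|² = 121, and n·T − (-30) = 605.
t = 605/121 = 5, so the foot is T − t·n = (34, −26, −39) − 5·(2, −6, −9) = (24, 4, 6).

(24, 4, 6)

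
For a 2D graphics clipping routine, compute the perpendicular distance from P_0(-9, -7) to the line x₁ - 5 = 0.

The normal to the line is n = (1, 0) with |n| = 1.
|n·P_0 − 5| = |-9 − 5| = 14, so the distance is 14/1 = 14.

14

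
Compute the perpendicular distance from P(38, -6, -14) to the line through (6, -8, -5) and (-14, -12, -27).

A direction vector is d = (-20, -4, -22).
AP = (32, 2, -9), and AP × d = (-80, 884, -88).
|AP × d|² = 795600 and |d|² = 900, so the distance is √(795600/900) = √884 = 2√221.

2√221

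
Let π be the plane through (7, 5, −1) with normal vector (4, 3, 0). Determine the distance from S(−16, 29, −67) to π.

The plane has equation n·(r − (7, 5, −1)) = 0, i.e. n·r = 43.
n = (4, 3, 0); n·P − 43 = -20; |n| = 5; distance = 20/5 = 4.

4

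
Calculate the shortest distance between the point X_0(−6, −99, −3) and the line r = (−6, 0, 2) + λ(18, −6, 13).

3√1033

Direction vector d = (18, −6, 13).
AP = (0, −99, −5), and AP × d = (−1317, −90, 1782).
|AP × d|² = 4918113 and |d|² = 529, so the distance is √(4918113/529) = √9297 = 3√1033.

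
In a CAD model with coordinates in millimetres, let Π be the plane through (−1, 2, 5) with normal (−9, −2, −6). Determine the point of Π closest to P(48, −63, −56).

(573/11, -683/11, -586/11)

n = (−9, −2, −6), |n|² = 121, and n·P − (-25) = 55.
t = 55/121 = 5/11, so the foot is P − t·n = (48, −63, −56) − (5/11)·(−9, −2, −6) = (573/11, −683/11, −586/11).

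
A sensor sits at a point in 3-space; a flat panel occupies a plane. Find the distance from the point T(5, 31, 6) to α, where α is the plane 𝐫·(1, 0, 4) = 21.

8/√17

Normal vector n = (1, 0, 4), and n·(5, 31, 6) - 21 = 8.
|n| = √(1 + 0 + 16) = √17, so the distance is |8|/√17 = 8/√17.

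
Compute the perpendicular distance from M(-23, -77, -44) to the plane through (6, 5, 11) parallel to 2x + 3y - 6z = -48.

Parallel planes share the normal n = (2, 3, -6); since (6, 5, 11) lies on the plane, its equation is 2x + 3y - 6z = -39.
Then n·(-23, -77, -44) - (-39) = 26.
|n| = √(4 + 9 + 36) = 7, so the distance is |26|/7 = 26/7.

26/7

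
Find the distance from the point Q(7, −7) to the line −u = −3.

4

d = |(-1)·7 + 0·(-7) − (-3)| / √(1 + 0) = |-4|/1 = 4.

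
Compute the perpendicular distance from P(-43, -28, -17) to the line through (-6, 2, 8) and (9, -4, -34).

√2669

A direction vector is d = (15, -6, -42).
AP = (-37, -30, -25); AP·d = 675, |AP|² = 2894, |d|² = 2025.
distance² = |AP|² − (AP·d)²/|d|² = 2894 − 455625/2025 = 2669, so the distance is √2669.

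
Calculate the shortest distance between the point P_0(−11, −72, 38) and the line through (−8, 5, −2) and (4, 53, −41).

A direction vector is d = (12, 48, −39).
AP = (−3, −77, 40), and AP × d = (1083, 363, 780).
|AP × d|² = 1913058 and |d|² = 3969, so the distance is √(1913058/3969) = √482.

√482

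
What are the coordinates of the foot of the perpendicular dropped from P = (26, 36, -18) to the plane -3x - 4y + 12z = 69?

n = (-3, -4, 12), |n|² = 169, and n·P − 69 = -507.
t = -507/169 = -3, so the foot is P − t·n = (26, 36, -18) − (-3)·(-3, -4, 12) = (17, 24, 18).

(17, 24, 18)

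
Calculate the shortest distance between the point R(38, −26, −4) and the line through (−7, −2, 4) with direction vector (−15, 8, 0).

8

Direction vector d = (−15, 8, 0).
AP = (45, −24, −8), and AP × d = (64, 120, 0).
|AP × d|² = 18496 and |d|² = 289, so the distance is √(18496/289) = √64 = 8.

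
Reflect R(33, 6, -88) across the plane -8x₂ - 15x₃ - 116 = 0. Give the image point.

(33, 70, 32)

n = (0, -8, -15), |n|² = 289, n·R − 116 = 1156, so t = 1156/289 = 4.
Foot F = R − 4·n = (33, 38, -28); the reflection is 2F − R = (33, 70, 32).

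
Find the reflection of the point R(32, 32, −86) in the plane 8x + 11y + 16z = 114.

With n = (8, 11, 16), the signed offset is (n·R − 114)/|n|² = -882/441 = -2.
R' = R − 2t·n = (32, 32, −86) − (-4)·(8, 11, 16) = (64, 76, −22).

(64, 76, -22)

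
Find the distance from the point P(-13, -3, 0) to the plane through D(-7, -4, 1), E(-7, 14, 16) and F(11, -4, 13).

13√77/77

DE = (0, 18, 15) and DF = (18, 0, 12), so a normal is n = DE × DF = (216, 270, -324).
n = (216, 270, -324); n·P − (-2916) = -702; |n| = 54√77; distance = 702/(54√77) = 13√77/77.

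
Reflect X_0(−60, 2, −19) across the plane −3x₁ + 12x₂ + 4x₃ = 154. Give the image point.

With n = (−3, 12, 4), the signed offset is (n·X_0 − 154)/|n|² = -26/169 = -2/13.
X_0' = X_0 − 2t·n = (−60, 2, −19) − (-4/13)·(−3, 12, 4) = (−792/13, 74/13, −231/13).

(-792/13, 74/13, -231/13)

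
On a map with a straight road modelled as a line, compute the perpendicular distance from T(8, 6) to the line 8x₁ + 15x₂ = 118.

36/17

The normal to the line is n = (8, 15) with |n| = 17.
|n·T − 118| = |154 − 118| = 36, so the distance is 36/17.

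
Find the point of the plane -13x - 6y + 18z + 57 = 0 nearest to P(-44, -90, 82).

(21, -60, -8)

The perpendicular from P has direction n = (-13, -6, 18): r = (-44, -90, 82) + t(-13, -6, 18).
Substitute into the plane: n·(P + tn) = -57 gives 2588 + 529t = -57, so t = -5.
Foot = (-44, -90, 82) + (-5)·(-13, -6, 18) = (21, -60, -8).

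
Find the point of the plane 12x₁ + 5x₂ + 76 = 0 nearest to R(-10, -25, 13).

(2, -20, 13)

n = (12, 5, 0), |n|² = 169, and n·R − (-76) = -169.
t = -169/169 = -1, so the foot is R − t·n = (-10, -25, 13) − (-1)·(12, 5, 0) = (2, -20, 13).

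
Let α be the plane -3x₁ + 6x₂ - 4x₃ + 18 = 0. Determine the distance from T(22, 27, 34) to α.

22√61/61

Normal vector n = (-3, 6, -4), and n·(22, 27, 34) - (-18) = -22.
|n| = √(9 + 36 + 16) = √61, so the distance is |-22|/√61 = 22√61/61.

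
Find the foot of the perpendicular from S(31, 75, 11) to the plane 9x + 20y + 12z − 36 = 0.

(4, 15, -25)

The perpendicular from S has direction n = (9, 20, 12): r = (31, 75, 11) + λ(9, 20, 12).
Substitute into the plane: n·(S + λn) = 36 gives 1911 + 625λ = 36, so λ = -3.
Foot = (31, 75, 11) + (-3)·(9, 20, 12) = (4, 15, −25).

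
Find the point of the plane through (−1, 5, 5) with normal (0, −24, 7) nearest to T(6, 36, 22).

(6, 12, 29)

The perpendicular from T has direction n = (0, −24, 7): r = (6, 36, 22) + t(0, −24, 7).
Substitute into the plane: n·(T + tn) = -85 gives -710 + 625t = -85, so t = 1.
Foot = (6, 36, 22) + 1·(0, −24, 7) = (6, 12, 29).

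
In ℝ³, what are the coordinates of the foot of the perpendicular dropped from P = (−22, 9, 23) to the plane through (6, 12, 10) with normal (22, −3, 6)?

(0, 6, 29)

The perpendicular from P has direction n = (22, −3, 6): r = (−22, 9, 23) + t(22, −3, 6).
Substitute into the plane: n·(P + tn) = 156 gives -373 + 529t = 156, so t = 1.
Foot = (−22, 9, 23) + 1·(22, −3, 6) = (0, 6, 29).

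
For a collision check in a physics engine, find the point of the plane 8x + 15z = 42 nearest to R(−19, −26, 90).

(-51, -26, 30)

The perpendicular from R has direction n = (8, 0, 15): r = (−19, −26, 90) + μ(8, 0, 15).
Substitute into the plane: n·(R + μn) = 42 gives 1198 + 289μ = 42, so μ = -4.
Foot = (−19, −26, 90) + (-4)·(8, 0, 15) = (−51, −26, 30).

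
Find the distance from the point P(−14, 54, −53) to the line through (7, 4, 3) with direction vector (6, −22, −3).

Direction vector d = (6, −22, −3).
AP = (−21, 50, −56), and AP × d = (−1382, −399, 162).
|AP × d|² = 2095369 and |d|² = 529, so the distance is √(2095369/529) = √3961.

√3961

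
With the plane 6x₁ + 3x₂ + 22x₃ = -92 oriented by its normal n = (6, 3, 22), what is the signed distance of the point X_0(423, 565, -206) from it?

-9

n·X_0 − (-92) = -207.
|n| = 23, so the signed distance is -207/23 = -9.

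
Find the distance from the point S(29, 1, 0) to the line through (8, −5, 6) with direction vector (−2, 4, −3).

3√57

Direction vector d = (−2, 4, −3).
AP = (21, 6, −6); AP·d = 0, |AP|² = 513, |d|² = 29.
distance² = |AP|² − (AP·d)²/|d|² = 513 − 0/29 = 513, so the distance is 3√57.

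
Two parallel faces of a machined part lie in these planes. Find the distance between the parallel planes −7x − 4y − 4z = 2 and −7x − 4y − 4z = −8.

With common normal n = (−7, −4, −4) (|n| = 9), the distance is |2 − (-8)|/|n| = 10/9.

10/9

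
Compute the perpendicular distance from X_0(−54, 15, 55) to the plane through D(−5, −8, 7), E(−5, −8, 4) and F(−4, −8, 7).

DE = (0, 0, −3) and DF = (1, 0, 0), so a normal is n = DE × DF = (0, −3, 0).
n = (0, −3, 0); n·P − 24 = -69; |n| = 3; distance = 69/3 = 23.

23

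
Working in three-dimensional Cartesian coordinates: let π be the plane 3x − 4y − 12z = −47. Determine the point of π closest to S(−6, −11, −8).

(-9, -7, 4)

n = (3, −4, −12), |n|² = 169, and n·S − (-47) = 169.
t = 169/169 = 1, so the foot is S − t·n = (−6, −11, −8) − 1·(3, −4, −12) = (−9, −7, 4).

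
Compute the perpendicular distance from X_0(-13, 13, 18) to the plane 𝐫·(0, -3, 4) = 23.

Normal vector n = (0, -3, 4), and n·(-13, 13, 18) - 23 = 10.
|n| = √(0 + 9 + 16) = 5, so the distance is |10|/5 = 2.

2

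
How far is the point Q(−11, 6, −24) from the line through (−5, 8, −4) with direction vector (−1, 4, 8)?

Direction vector d = (−1, 4, 8).
AP = (−6, −2, −20); AP·d = -162, |AP|² = 440, |d|² = 81.
distance² = |AP|² − (AP·d)²/|d|² = 440 − 26244/81 = 116, so the distance is 2√29.

2√29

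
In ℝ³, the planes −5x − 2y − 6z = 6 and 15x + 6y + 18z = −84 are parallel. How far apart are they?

22√65/65

Divide the second equation by -3 to match normals: −5x − 2y − 6z = 28.
With common normal n = (−5, −2, −6) (|n| = √65), the distance is |6 − 28|/|n| = 22/√65.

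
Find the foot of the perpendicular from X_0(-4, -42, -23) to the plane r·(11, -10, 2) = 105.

(-15, -32, -25)

The perpendicular from X_0 has direction n = (11, -10, 2): r = (-4, -42, -23) + μ(11, -10, 2).
Substitute into the plane: n·(X_0 + μn) = 105 gives 330 + 225μ = 105, so μ = -1.
Foot = (-4, -42, -23) + (-1)·(11, -10, 2) = (-15, -32, -25).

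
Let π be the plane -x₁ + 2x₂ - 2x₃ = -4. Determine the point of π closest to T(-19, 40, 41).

The perpendicular from T has direction n = (-1, 2, -2): r = (-19, 40, 41) + μ(-1, 2, -2).
Substitute into the plane: n·(T + μn) = -4 gives 17 + 9μ = -4, so μ = -7/3.
Foot = (-19, 40, 41) + (-7/3)·(-1, 2, -2) = (-50/3, 106/3, 137/3).

(-50/3, 106/3, 137/3)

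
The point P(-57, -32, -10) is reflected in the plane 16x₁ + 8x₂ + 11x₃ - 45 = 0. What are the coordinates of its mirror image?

With n = (16, 8, 11), the signed offset is (n·P − 45)/|n|² = -1323/441 = -3.
P' = P − 2t·n = (-57, -32, -10) − (-6)·(16, 8, 11) = (39, 16, 56).

(39, 16, 56)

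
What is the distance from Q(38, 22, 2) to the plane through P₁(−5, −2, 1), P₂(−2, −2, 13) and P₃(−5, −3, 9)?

P₁P₂ = (3, 0, 12) and P₁P₃ = (0, −1, 8), so a normal is n = P₁P₂ × P₁P₃ = (12, −24, −3).
Then n·(38, 22, 2) − (−15) = −63.
|n| = √(144 + 576 + 9) = 27, so the distance is |-63|/27 = 7/3.

7/3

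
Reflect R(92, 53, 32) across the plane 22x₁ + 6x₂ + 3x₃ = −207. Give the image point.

With n = (22, 6, 3), the signed offset is (n·R − (-207))/|n|² = 2645/529 = 5.
R' = R − 2t·n = (92, 53, 32) − 10·(22, 6, 3) = (−128, −7, 2).

(-128, -7, 2)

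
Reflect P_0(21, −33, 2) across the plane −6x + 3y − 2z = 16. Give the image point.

n = (−6, 3, −2), |n|² = 49, n·P_0 − 16 = -245, so t = -245/49 = -5.
Foot F = P_0 − (-5)·n = (−9, −18, −8); the reflection is 2F − P_0 = (−39, −3, −18).

(-39, -3, -18)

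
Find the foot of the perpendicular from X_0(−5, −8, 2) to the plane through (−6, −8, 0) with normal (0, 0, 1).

n = (0, 0, 1), |n|² = 1, and n·X_0 − 0 = 2.
t = 2/1 = 2, so the foot is X_0 − t·n = (−5, −8, 2) − 2·(0, 0, 1) = (−5, −8, 0).

(-5, -8, 0)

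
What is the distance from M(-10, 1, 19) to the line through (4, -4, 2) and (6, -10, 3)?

A direction vector is d = (2, -6, 1).
AP = (-14, 5, 17); AP·d = -41, |AP|² = 510, |d|² = 41.
distance² = |AP|² − (AP·d)²/|d|² = 510 − 1681/41 = 469, so the distance is √469.

√469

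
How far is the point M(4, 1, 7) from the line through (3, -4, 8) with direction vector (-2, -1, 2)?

Direction vector d = (-2, -1, 2).
AP = (1, 5, -1), and AP × d = (9, 0, 9).
|AP × d|² = 162 and |d|² = 9, so the distance is √(162/9) = √18 = 3√2.

3√2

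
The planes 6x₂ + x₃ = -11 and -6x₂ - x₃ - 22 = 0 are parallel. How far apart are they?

Divide the second equation by -1 to match normals: 6x₂ + x₃ = -22.
With common normal n = (0, 6, 1) (|n| = √37), the distance is |(-11) − (-22)|/|n| = 11/√37 = 11√37/37.

11√37/37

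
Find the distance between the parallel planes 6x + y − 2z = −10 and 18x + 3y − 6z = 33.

21√41/41

Divide the second equation by 3 to match normals: 6x + y − 2z = 11.
With common normal n = (6, 1, −2) (|n| = √41), the distance is |(-10) − 11|/|n| = 21/√41.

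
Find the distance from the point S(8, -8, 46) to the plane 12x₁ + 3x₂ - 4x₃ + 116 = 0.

n = (12, 3, -4); n·P − (-116) = 4; |n| = 13; distance = 4/13.

4/13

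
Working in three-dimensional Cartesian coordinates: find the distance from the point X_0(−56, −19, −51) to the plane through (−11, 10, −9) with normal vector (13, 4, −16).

The plane has equation n·(r − (−11, 10, −9)) = 0, i.e. n·r = 41.
Then n·(−56, −19, −51) − 41 = −29.
|n| = √(169 + 16 + 256) = 21, so the distance is |-29|/21 = 29/21.

29/21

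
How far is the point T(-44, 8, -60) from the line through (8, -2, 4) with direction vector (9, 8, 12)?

Direction vector d = (9, 8, 12).
AP = (-52, 10, -64), and AP × d = (632, 48, -506).
|AP × d|² = 657764 and |d|² = 289, so the distance is √(657764/289) = √2276 = 2√569.

2√569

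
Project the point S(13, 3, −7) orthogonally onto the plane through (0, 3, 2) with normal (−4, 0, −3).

(9, 3, -10)

The perpendicular from S has direction n = (−4, 0, −3): r = (13, 3, −7) + μ(−4, 0, −3).
Substitute into the plane: n·(S + μn) = -6 gives -31 + 25μ = -6, so μ = 1.
Foot = (13, 3, −7) + 1·(−4, 0, −3) = (9, 3, −10).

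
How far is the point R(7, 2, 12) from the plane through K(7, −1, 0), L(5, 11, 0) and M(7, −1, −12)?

KL = (−2, 12, 0) and KM = (0, 0, −12), so a normal is n = KL × KM = (−144, −24, 0).
n = (−144, −24, 0); n·P − (-984) = -72; |n| = 24√37; distance = 72/(24√37) = 3/√37.

3/√37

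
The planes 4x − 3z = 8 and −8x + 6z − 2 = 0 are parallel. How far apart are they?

Divide the second equation by -2 to match normals: 4x − 3z = -1.
Both planes have normal n = (4, 0, −3), |n| = 5. Any point on the first plane is at distance |(-1) − 8|/|n| = 9/5 from the second.

9/5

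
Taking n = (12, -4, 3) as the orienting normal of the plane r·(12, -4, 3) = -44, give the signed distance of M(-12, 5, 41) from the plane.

n·M − (-44) = 3.
|n| = 13, so the signed distance is 3/13.

3/13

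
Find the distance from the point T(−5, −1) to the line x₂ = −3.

The normal to the line is n = (0, 1) with |n| = 1.
|n·T − (-3)| = |-1 − (-3)| = 2, so the distance is 2/1 = 2.

2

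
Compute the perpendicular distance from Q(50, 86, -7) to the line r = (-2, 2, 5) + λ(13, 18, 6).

12√10

Direction vector d = (13, 18, 6).
AP = (52, 84, -12), and AP × d = (720, -468, -156).
|AP × d|² = 761760 and |d|² = 529, so the distance is √(761760/529) = √1440 = 12√10.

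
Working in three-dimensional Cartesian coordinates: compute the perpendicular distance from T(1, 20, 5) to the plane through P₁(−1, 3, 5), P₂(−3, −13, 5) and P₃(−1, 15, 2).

P₁P₂ = (−2, −16, 0) and P₁P₃ = (0, 12, −3), so a normal is n = P₁P₂ × P₁P₃ = (48, −6, −24).
Then n·(1, 20, 5) − (−186) = −6.
|n| = √(2304 + 36 + 576) = 54, so the distance is |-6|/54 = 1/9.

1/9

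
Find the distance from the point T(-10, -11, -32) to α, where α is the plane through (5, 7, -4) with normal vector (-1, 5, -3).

The plane has equation n·(r − (5, 7, -4)) = 0, i.e. n·r = 42.
n = (-1, 5, -3); n·P − 42 = 9; |n| = √35; distance = 9/√35 = 9√35/35.

9√35/35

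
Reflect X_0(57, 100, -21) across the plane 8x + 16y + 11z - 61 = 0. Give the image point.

n = (8, 16, 11), |n|² = 441, n·X_0 − 61 = 1764, so t = 1764/441 = 4.
Foot F = X_0 − 4·n = (25, 36, -65); the reflection is 2F − X_0 = (-7, -28, -109).

(-7, -28, -109)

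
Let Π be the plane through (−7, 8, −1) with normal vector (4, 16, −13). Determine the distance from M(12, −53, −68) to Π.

29/21

The plane has equation n·(r − (−7, 8, −1)) = 0, i.e. n·r = 113.
d = |4·12 + 16·(-53) + (-13)·(-68) − 113| / √(16 + 256 + 169) = |-29| / 21 = 29/21.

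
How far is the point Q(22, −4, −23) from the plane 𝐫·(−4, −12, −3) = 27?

2/13

Normal vector n = (−4, −12, −3), and n·(22, −4, −23) − 27 = 2.
|n| = √(16 + 144 + 9) = 13, so the distance is |2|/13 = 2/13.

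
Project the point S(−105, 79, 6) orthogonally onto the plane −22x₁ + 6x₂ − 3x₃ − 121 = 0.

(5, 49, 21)

n = (−22, 6, −3), |n|² = 529, and n·S − 121 = 2645.
t = 2645/529 = 5, so the foot is S − t·n = (−105, 79, 6) − 5·(−22, 6, −3) = (5, 49, 21).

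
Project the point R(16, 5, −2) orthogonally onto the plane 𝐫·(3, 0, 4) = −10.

The perpendicular from R has direction n = (3, 0, 4): r = (16, 5, −2) + t(3, 0, 4).
Substitute into the plane: n·(R + tn) = -10 gives 40 + 25t = -10, so t = -2.
Foot = (16, 5, −2) + (-2)·(3, 0, 4) = (10, 5, −10).

(10, 5, -10)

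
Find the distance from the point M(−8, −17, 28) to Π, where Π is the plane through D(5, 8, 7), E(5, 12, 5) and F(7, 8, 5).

DE = (0, 4, −2) and DF = (2, 0, −2), so a normal is n = DE × DF = (−8, −4, −8).
Then n·(−8, −17, 28) − (−128) = 36.
|n| = √(64 + 16 + 64) = 12, so the distance is |36|/12 = 3.

3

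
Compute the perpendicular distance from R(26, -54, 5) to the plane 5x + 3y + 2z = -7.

15√38/38

d = |5·26 + 3·(-54) + 2·5 − (-7)| / √(25 + 9 + 4) = |-15| / √38 = 15√38/38.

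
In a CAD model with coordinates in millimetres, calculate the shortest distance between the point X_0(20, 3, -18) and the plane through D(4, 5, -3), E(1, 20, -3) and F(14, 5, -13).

DE = (-3, 15, 0) and DF = (10, 0, -10), so a normal is n = DE × DF = (-150, -30, -150).
Then n·(20, 3, -18) - (-300) = -90.
|n| = √(22500 + 900 + 22500) = 30√51, so the distance is |-90|/(30√51) = 3/√51.

√51/17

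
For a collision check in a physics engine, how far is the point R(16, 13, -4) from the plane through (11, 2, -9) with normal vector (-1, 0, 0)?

The plane has equation n·(r − (11, 2, -9)) = 0, i.e. n·r = -11.
Then n·(16, 13, -4) - (-11) = -5.
|n| = √(1 + 0 + 0) = 1, so the distance is |-5|/1 = 5.

5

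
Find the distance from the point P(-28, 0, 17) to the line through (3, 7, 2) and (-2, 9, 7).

√371

A direction vector is d = (-5, 2, 5).
AP = (-31, -7, 15), and AP × d = (-65, 80, -97).
|AP × d|² = 20034 and |d|² = 54, so the distance is √(20034/54) = √371.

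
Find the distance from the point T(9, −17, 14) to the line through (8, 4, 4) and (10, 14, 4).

3√14

A direction vector is d = (2, 10, 0).
AP = (1, −21, 10); AP·d = -208, |AP|² = 542, |d|² = 104.
distance² = |AP|² − (AP·d)²/|d|² = 542 − 43264/104 = 126, so the distance is 3√14.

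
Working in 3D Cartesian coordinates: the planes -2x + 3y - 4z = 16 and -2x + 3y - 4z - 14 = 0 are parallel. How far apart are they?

2√29/29

With common normal n = (-2, 3, -4) (|n| = √29), the distance is |16 − 14|/|n| = 2/√29.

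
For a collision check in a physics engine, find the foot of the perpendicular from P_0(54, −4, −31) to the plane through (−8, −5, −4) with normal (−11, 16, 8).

(32, 28, -15)

The perpendicular from P_0 has direction n = (−11, 16, 8): r = (54, −4, −31) + μ(−11, 16, 8).
Substitute into the plane: n·(P_0 + μn) = -24 gives -906 + 441μ = -24, so μ = 2.
Foot = (54, −4, −31) + 2·(−11, 16, 8) = (32, 28, −15).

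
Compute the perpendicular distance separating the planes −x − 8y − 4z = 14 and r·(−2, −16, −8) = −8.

2

Divide the second equation by 2 to match normals: −x − 8y − 4z = -4.
Both planes have normal n = (−1, −8, −4), |n| = 9. Any point on the first plane is at distance |(-4) − 14|/|n| = 18/9 = 2 from the second.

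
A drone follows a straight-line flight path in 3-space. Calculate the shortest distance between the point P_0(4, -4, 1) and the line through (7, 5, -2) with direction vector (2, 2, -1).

Direction vector d = (2, 2, -1).
AP = (-3, -9, 3), and AP × d = (3, 3, 12).
|AP × d|² = 162 and |d|² = 9, so the distance is √(162/9) = √18 = 3√2.

3√2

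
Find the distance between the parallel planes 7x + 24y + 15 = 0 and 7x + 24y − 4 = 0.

19/25

With common normal n = (7, 24, 0) (|n| = 25), the distance is |(-15) − 4|/|n| = 19/25.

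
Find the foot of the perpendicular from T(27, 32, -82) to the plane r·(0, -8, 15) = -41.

(27, -8, -7)

n = (0, -8, 15), |n|² = 289, and n·T − (-41) = -1445.
t = -1445/289 = -5, so the foot is T − t·n = (27, 32, -82) − (-5)·(0, -8, 15) = (27, -8, -7).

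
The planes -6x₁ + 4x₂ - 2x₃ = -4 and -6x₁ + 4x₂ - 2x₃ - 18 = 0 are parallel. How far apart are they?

Both planes have normal n = (-6, 4, -2), |n| = 2√14. Any point on the first plane is at distance |18 − (-4)|/|n| = 22/(2√14) = 11/√14 from the second.

11/√14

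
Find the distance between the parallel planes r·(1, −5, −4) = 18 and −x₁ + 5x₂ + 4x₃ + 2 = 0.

Divide the second equation by -1 to match normals: x₁ − 5x₂ − 4x₃ = 2.
Both planes have normal n = (1, −5, −4), |n| = √42. Any point on the first plane is at distance |2 − 18|/|n| = 16/√42 = 8√42/21 from the second.

8√42/21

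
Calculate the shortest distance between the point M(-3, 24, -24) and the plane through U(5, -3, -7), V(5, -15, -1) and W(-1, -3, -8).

13√46/46

UV = (0, -12, 6) and UW = (-6, 0, -1), so a normal is n = UV × UW = (12, -36, -72).
d = |12·(-3) + (-36)·24 + (-72)·(-24) − 672| / √(144 + 1296 + 5184) = |156| / (12√46) = 13√46/46.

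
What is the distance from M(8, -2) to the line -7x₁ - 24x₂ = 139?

147/25

d = |(-7)·8 + (-24)·(-2) − 139| / √(49 + 576) = |-147|/25 = 147/25.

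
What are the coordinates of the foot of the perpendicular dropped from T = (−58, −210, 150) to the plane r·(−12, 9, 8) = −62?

The perpendicular from T has direction n = (−12, 9, 8): r = (−58, −210, 150) + μ(−12, 9, 8).
Substitute into the plane: n·(T + μn) = -62 gives 6 + 289μ = -62, so μ = -4/17.
Foot = (−58, −210, 150) + (-4/17)·(−12, 9, 8) = (−938/17, −3606/17, 2518/17).

(-938/17, -3606/17, 2518/17)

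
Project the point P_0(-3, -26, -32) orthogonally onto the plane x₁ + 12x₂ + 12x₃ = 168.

n = (1, 12, 12), |n|² = 289, and n·P_0 − 168 = -867.
t = -867/289 = -3, so the foot is P_0 − t·n = (-3, -26, -32) − (-3)·(1, 12, 12) = (0, 10, 4).

(0, 10, 4)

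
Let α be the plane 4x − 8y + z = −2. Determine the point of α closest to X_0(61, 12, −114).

The perpendicular from X_0 has direction n = (4, −8, 1): r = (61, 12, −114) + λ(4, −8, 1).
Substitute into the plane: n·(X_0 + λn) = -2 gives 34 + 81λ = -2, so λ = -4/9.
Foot = (61, 12, −114) + (-4/9)·(4, −8, 1) = (533/9, 140/9, −1030/9).

(533/9, 140/9, -1030/9)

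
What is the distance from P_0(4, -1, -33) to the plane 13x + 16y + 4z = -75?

1

Normal vector n = (13, 16, 4), and n·(4, -1, -33) - (-75) = -21.
|n| = √(169 + 256 + 16) = 21, so the distance is |-21|/21 = 1.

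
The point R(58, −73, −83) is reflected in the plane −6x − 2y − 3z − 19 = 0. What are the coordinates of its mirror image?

With n = (−6, −2, −3), the signed offset is (n·R − 19)/|n|² = 28/49 = 4/7.
R' = R − 2t·n = (58, −73, −83) − (8/7)·(−6, −2, −3) = (454/7, −495/7, −557/7).

(454/7, -495/7, -557/7)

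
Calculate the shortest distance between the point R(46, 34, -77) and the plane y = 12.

22

Normal vector n = (0, 1, 0), and n·(46, 34, -77) - 12 = 22.
|n| = √(0 + 1 + 0) = 1, so the distance is |22|/1 = 22.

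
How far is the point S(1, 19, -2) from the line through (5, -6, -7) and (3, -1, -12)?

A direction vector is d = (-2, 5, -5).
AP = (-4, 25, 5), and AP × d = (-150, -30, 30).
|AP × d|² = 24300 and |d|² = 54, so the distance is √(24300/54) = √450 = 15√2.

15√2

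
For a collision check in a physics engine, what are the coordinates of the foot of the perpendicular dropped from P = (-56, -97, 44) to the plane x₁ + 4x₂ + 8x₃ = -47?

(-499/9, -853/9, 436/9)

The perpendicular from P has direction n = (1, 4, 8): r = (-56, -97, 44) + λ(1, 4, 8).
Substitute into the plane: n·(P + λn) = -47 gives -92 + 81λ = -47, so λ = 5/9.
Foot = (-56, -97, 44) + (5/9)·(1, 4, 8) = (-499/9, -853/9, 436/9).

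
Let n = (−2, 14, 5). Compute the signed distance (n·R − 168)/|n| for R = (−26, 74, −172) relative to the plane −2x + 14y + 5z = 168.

n·R − 168 = 60.
|n| = 15, so the signed distance is 60/15 = 4.

4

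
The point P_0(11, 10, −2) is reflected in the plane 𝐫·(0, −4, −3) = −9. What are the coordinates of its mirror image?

(11, 2, -8)

n = (0, −4, −3), |n|² = 25, n·P_0 − (-9) = -25, so t = -25/25 = -1.
Foot F = P_0 − (-1)·n = (11, 6, −5); the reflection is 2F − P_0 = (11, 2, −8).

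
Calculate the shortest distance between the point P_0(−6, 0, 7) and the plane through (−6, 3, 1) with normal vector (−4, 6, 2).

The plane has equation n·(r − (−6, 3, 1)) = 0, i.e. n·r = 44.
Then n·(−6, 0, 7) − 44 = −6.
|n| = √(16 + 36 + 4) = 2√14, so the distance is |-6|/(2√14) = 3√14/14.

3√14/14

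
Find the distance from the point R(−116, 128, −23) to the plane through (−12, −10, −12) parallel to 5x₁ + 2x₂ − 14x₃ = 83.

Parallel planes share the normal n = (5, 2, −14); since (−12, −10, −12) lies on the plane, its equation is 5x₁ + 2x₂ − 14x₃ = 88.
Then n·(−116, 128, −23) − 88 = −90.
|n| = √(25 + 4 + 196) = 15, so the distance is |-90|/15 = 6.

6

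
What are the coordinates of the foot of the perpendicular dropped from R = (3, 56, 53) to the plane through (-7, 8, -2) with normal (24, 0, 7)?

(-21, 56, 46)

n = (24, 0, 7), |n|² = 625, and n·R − (-182) = 625.
t = 625/625 = 1, so the foot is R − t·n = (3, 56, 53) − 1·(24, 0, 7) = (-21, 56, 46).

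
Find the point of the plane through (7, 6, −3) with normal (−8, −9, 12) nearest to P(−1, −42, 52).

n = (−8, −9, 12), |n|² = 289, and n·P − (-146) = 1156.
t = 1156/289 = 4, so the foot is P − t·n = (−1, −42, 52) − 4·(−8, −9, 12) = (31, −6, 4).

(31, -6, 4)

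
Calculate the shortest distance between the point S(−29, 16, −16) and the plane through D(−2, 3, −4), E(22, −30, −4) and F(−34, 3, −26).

1/21

DE = (24, −33, 0) and DF = (−32, 0, −22), so a normal is n = DE × DF = (726, 528, −1056).
Then n·(−29, 16, −16) − 4356 = −66.
|n| = √(527076 + 278784 + 1115136) = 1386, so the distance is |-66|/1386 = 1/21.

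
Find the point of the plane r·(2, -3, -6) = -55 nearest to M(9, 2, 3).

n = (2, -3, -6), |n|² = 49, and n·M − (-55) = 49.
t = 49/49 = 1, so the foot is M − t·n = (9, 2, 3) − 1·(2, -3, -6) = (7, 5, 9).

(7, 5, 9)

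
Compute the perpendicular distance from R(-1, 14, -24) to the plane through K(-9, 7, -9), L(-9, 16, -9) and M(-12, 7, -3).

√5/5

KL = (0, 9, 0) and KM = (-3, 0, 6), so a normal is n = KL × KM = (54, 0, 27).
n = (54, 0, 27); n·P − (-729) = 27; |n| = 27√5; distance = 27/(27√5) = 1/√5.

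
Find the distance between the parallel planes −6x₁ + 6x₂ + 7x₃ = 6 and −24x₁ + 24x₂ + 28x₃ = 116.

Divide the second equation by 4 to match normals: −6x₁ + 6x₂ + 7x₃ = 29.
Both planes have normal n = (−6, 6, 7), |n| = 11. Any point on the first plane is at distance |29 − 6|/|n| = 23/11 from the second.

23/11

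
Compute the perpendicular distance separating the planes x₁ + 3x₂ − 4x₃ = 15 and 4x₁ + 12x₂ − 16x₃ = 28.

Divide the second equation by 4 to match normals: x₁ + 3x₂ − 4x₃ = 7.
With common normal n = (1, 3, −4) (|n| = √26), the distance is |15 − 7|/|n| = 8/√26 = 4√26/13.

4√26/13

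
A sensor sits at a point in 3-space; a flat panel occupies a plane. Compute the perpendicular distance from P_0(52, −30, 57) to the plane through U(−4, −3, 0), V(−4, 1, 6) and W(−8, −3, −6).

UV = (0, 4, 6) and UW = (−4, 0, −6), so a normal is n = UV × UW = (−24, −24, 16).
d = |(-24)·52 + (-24)·(-30) + 16·57 − 168| / √(576 + 576 + 256) = |216| / (8√22) = 27/√22.

27√22/22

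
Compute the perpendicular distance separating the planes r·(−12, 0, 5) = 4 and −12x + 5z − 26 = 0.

Both planes have normal n = (−12, 0, 5), |n| = 13. Any point on the first plane is at distance |26 − 4|/|n| = 22/13 from the second.

22/13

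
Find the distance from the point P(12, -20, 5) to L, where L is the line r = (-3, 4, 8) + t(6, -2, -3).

Direction vector d = (6, -2, -3).
AP = (15, -24, -3); AP·d = 147, |AP|² = 810, |d|² = 49.
distance² = |AP|² − (AP·d)²/|d|² = 810 − 21609/49 = 369, so the distance is 3√41.

3√41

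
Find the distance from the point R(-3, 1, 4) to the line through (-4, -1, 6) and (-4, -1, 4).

A direction vector is d = (0, 0, -2).
AP = (1, 2, -2); AP·d = 4, |AP|² = 9, |d|² = 4.
distance² = |AP|² − (AP·d)²/|d|² = 9 − 16/4 = 5, so the distance is √5.

√5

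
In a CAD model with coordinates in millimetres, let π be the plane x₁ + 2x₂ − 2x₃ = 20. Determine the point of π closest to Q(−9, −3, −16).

(-26/3, -7/3, -50/3)

n = (1, 2, −2), |n|² = 9, and n·Q − 20 = -3.
t = -3/9 = -1/3, so the foot is Q − t·n = (−9, −3, −16) − (-1/3)·(1, 2, −2) = (−26/3, −7/3, −50/3).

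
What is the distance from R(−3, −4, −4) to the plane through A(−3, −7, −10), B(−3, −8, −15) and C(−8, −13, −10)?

9/√62

AB = (0, −1, −5) and AC = (−5, −6, 0), so a normal is n = AB × AC = (−30, 25, −5).
Then n·(−3, −4, −4) − (−35) = 45.
|n| = √(900 + 625 + 25) = 5√62, so the distance is |45|/(5√62) = 9/√62.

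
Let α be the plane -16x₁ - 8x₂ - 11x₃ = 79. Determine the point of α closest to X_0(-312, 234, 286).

(-6632/21, 4874/21, 5951/21)

The perpendicular from X_0 has direction n = (-16, -8, -11): r = (-312, 234, 286) + μ(-16, -8, -11).
Substitute into the plane: n·(X_0 + μn) = 79 gives -26 + 441μ = 79, so μ = 5/21.
Foot = (-312, 234, 286) + (5/21)·(-16, -8, -11) = (-6632/21, 4874/21, 5951/21).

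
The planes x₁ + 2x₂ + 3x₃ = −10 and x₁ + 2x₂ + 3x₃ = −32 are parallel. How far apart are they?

Both planes have normal n = (1, 2, 3), |n| = √14. Any point on the first plane is at distance |(-32) − (-10)|/|n| = 22/√14 = 11√14/7 from the second.

22/√14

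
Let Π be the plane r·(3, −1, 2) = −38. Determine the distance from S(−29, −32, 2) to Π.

13√14/14

Normal vector n = (3, −1, 2), and n·(−29, −32, 2) − (−38) = −13.
|n| = √(9 + 1 + 4) = √14, so the distance is |-13|/√14 = 13/√14.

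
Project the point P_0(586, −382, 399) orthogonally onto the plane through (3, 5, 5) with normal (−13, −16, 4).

n = (−13, −16, 4), |n|² = 441, and n·P_0 − (-99) = 189.
t = 189/441 = 3/7, so the foot is P_0 − t·n = (586, −382, 399) − (3/7)·(−13, −16, 4) = (4141/7, −2626/7, 2781/7).

(4141/7, -2626/7, 2781/7)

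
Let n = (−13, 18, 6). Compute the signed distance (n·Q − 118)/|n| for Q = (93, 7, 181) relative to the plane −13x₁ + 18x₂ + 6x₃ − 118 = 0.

n·Q − 118 = -115.
|n| = 23, so the signed distance is -115/23 = -5.

-5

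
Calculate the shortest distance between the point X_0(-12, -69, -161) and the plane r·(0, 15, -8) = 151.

6

n = (0, 15, -8); n·P − 151 = 102; |n| = 17; distance = 102/17 = 6.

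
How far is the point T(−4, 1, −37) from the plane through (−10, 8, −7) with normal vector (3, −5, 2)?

The plane has equation n·(r − (−10, 8, −7)) = 0, i.e. n·r = -84.
Then n·(−4, 1, −37) − (−84) = −7.
|n| = √(9 + 25 + 4) = √38, so the distance is |-7|/√38 = 7√38/38.

7√38/38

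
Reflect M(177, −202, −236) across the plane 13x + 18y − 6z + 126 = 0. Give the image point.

With n = (13, 18, −6), the signed offset is (n·M − (-126))/|n|² = 207/529 = 9/23.
M' = M − 2t·n = (177, −202, −236) − (18/23)·(13, 18, −6) = (3837/23, −4970/23, −5320/23).

(3837/23, -4970/23, -5320/23)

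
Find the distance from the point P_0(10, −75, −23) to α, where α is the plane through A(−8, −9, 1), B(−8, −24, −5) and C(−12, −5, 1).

AB = (0, −15, −6) and AC = (−4, 4, 0), so a normal is n = AB × AC = (24, 24, −60).
n = (24, 24, −60); n·P − (-468) = 288; |n| = 12√33; distance = 288/(12√33) = 24/√33.

8√33/11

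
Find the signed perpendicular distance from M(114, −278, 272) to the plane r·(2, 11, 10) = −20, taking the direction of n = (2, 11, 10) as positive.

-6

n·M − (-20) = -90.
|n| = 15, so the signed distance is -90/15 = -6.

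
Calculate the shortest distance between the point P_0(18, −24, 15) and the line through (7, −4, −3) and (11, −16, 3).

A direction vector is d = (4, −12, 6).
AP = (11, −20, 18), and AP × d = (96, 6, −52).
|AP × d|² = 11956 and |d|² = 196, so the distance is √(11956/196) = √61.

√61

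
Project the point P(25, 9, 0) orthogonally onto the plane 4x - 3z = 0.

The perpendicular from P has direction n = (4, 0, -3): r = (25, 9, 0) + λ(4, 0, -3).
Substitute into the plane: n·(P + λn) = 0 gives 100 + 25λ = 0, so λ = -4.
Foot = (25, 9, 0) + (-4)·(4, 0, -3) = (9, 9, 12).

(9, 9, 12)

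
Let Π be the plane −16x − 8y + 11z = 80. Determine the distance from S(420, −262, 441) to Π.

d = |(-16)·420 + (-8)·(-262) + 11·441 − 80| / √(256 + 64 + 121) = |147| / 21 = 7.

7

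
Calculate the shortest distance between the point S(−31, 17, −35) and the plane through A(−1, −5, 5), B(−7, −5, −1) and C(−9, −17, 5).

AB = (−6, 0, −6) and AC = (−8, −12, 0), so a normal is n = AB × AC = (−72, 48, 72).
Then n·(−31, 17, −35) − 192 = 336.
|n| = √(5184 + 2304 + 5184) = 24√22, so the distance is |336|/(24√22) = 7√22/11.

7√22/11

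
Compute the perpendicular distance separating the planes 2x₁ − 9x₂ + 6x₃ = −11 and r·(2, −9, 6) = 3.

14/11

With common normal n = (2, −9, 6) (|n| = 11), the distance is |(-11) − 3|/|n| = 14/11.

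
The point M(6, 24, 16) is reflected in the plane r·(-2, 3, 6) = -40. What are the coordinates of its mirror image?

(22, 0, -32)

n = (-2, 3, 6), |n|² = 49, n·M − (-40) = 196, so t = 196/49 = 4.
Foot F = M − 4·n = (14, 12, -8); the reflection is 2F − M = (22, 0, -32).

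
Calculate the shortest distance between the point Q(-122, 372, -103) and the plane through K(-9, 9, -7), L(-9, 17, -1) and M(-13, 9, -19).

9

KL = (0, 8, 6) and KM = (-4, 0, -12), so a normal is n = KL × KM = (-96, -24, 32).
Then n·(-122, 372, -103) - 424 = -936.
|n| = √(9216 + 576 + 1024) = 104, so the distance is |-936|/104 = 9.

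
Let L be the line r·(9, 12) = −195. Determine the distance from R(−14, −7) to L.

The normal to the line is n = (9, 12) with |n| = 15.
|n·R − (-195)| = |-210 − (-195)| = 15, so the distance is 15/15 = 1.

1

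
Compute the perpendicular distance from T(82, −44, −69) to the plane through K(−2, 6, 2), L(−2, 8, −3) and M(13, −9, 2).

14√6/9

KL = (0, 2, −5) and KM = (15, −15, 0), so a normal is n = KL × KM = (−75, −75, −30).
n = (−75, −75, −30); n·P − (-360) = -420; |n| = 45√6; distance = 420/(45√6) = 28/(3√6).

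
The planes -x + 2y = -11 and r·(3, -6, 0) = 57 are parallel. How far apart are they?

8/√5

Divide the second equation by -3 to match normals: -x + 2y = -19.
With common normal n = (-1, 2, 0) (|n| = √5), the distance is |(-11) − (-19)|/|n| = 8/√5 = 8√5/5.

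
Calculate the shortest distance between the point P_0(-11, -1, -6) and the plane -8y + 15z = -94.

12/17

Normal vector n = (0, -8, 15), and n·(-11, -1, -6) - (-94) = 12.
|n| = √(0 + 64 + 225) = 17, so the distance is |12|/17 = 12/17.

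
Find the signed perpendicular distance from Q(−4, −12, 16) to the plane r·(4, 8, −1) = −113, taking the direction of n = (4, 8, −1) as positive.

n·Q − (-113) = -15.
|n| = 9, so the signed distance is -15/9 = -5/3.

-5/3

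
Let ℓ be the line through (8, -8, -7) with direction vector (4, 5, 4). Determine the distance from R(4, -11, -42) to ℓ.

√737

Direction vector d = (4, 5, 4).
AP = (-4, -3, -35), and AP × d = (163, -124, -8).
|AP × d|² = 42009 and |d|² = 57, so the distance is √(42009/57) = √737.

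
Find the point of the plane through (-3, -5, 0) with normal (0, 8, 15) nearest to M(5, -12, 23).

n = (0, 8, 15), |n|² = 289, and n·M − (-40) = 289.
t = 289/289 = 1, so the foot is M − t·n = (5, -12, 23) − 1·(0, 8, 15) = (5, -20, 8).

(5, -20, 8)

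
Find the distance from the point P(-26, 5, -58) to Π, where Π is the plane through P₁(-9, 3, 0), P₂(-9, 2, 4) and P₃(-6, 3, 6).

16/√21

P₁P₂ = (0, -1, 4) and P₁P₃ = (3, 0, 6), so a normal is n = P₁P₂ × P₁P₃ = (-6, 12, 3).
Then n·(-26, 5, -58) - 90 = -48.
|n| = √(36 + 144 + 9) = 3√21, so the distance is |-48|/(3√21) = 16/√21.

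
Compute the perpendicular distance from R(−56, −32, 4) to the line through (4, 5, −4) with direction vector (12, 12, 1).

√409

Direction vector d = (12, 12, 1).
AP = (−60, −37, 8), and AP × d = (−133, 156, −276).
|AP × d|² = 118201 and |d|² = 289, so the distance is √(118201/289) = √409.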